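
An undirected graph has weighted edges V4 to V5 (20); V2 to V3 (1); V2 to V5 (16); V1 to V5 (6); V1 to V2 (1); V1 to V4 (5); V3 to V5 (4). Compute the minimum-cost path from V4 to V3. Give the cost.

Checking several routes:
V4 → V1 → V5 → V3: 5 + 6 + 4 = 15
V4 → V5 → V1 → V2 → V3: 20 + 6 + 1 + 1 = 28
V4 → V5 → V3: 20 + 4 = 24
V4 → V1 → V2 → V3: 5 + 1 + 1 = 7
V4 → V1 → V2 → V5 → V3: 5 + 1 + 16 + 4 = 26
V4 → V1 → V5 → V2 → V3: 5 + 6 + 16 + 1 = 28
The minimum is 7.

7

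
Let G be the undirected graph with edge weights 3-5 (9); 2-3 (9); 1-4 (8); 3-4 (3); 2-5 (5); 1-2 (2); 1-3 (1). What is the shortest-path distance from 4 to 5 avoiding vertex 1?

12

Candidate routes:
4 -> 3 -> 2 -> 5: 3 + 9 + 5 = 17
4 -> 3 -> 5: 3 + 9 = 12
Best route has total 12.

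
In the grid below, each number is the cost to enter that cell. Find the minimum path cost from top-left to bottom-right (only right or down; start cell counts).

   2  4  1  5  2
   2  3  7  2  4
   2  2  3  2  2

15

Take [0,0] -> [1,0] -> [2,0] -> [2,1] -> [2,2] -> [2,3] -> [2,4] for a total of 2 + 2 + 2 + 2 + 3 + 2 + 2 = 15.
For comparison, the top-then-right route costs 20.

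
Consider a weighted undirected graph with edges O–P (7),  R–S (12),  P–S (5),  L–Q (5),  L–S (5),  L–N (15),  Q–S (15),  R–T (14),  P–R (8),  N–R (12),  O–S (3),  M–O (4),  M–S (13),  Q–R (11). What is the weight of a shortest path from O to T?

29

Some routes from O to T:
O → S → R → T: 3 + 12 + 14 = 29
O → P → R → T: 7 + 8 + 14 = 29
O → S → P → R → T: 3 + 5 + 8 + 14 = 30
Shortest: 29.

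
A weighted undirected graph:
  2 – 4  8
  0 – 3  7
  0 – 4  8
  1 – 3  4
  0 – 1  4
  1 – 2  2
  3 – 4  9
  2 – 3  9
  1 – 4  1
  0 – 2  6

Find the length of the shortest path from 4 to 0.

A few of the 4→0 routes:
4 -> 1 -> 3 -> 0: 1 + 4 + 7 = 12
4 -> 1 -> 0: 1 + 4 = 5
4 -> 2 -> 1 -> 0: 8 + 2 + 4 = 14
4 -> 1 -> 2 -> 0: 1 + 2 + 6 = 9
4 -> 0: 8
Best route has total 5.

5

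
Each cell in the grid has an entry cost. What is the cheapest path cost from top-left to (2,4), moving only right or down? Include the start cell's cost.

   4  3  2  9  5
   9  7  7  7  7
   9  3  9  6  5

34

One optimal route is (0,0) → (0,1) → (0,2) → (1,2) → (1,3) → (2,3) → (2,4).
Its cost is 4 + 3 + 2 + 7 + 7 + 6 + 5 = 34.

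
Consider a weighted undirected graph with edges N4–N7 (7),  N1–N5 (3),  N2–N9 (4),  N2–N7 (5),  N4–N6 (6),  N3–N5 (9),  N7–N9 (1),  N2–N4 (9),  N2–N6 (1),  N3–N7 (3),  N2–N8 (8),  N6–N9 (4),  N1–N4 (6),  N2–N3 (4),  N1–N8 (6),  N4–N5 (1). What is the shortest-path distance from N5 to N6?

Checking several routes:
N5-N4-N7-N9-N6: 1 + 7 + 1 + 4 = 13
N5-N4-N2-N6: 1 + 9 + 1 = 11
N5-N4-N6: 1 + 6 = 7
Best route has total 7.

7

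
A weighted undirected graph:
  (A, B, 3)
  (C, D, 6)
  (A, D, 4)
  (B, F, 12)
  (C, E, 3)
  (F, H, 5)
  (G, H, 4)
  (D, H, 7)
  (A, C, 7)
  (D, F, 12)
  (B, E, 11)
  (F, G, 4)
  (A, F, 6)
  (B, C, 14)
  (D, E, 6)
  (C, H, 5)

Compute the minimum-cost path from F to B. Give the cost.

9

Comparing a few candidate routes:
F -> A -> B: 6 + 3 = 9
F -> B: 12
F -> D -> A -> B: 12 + 4 + 3 = 19
Shortest: 9.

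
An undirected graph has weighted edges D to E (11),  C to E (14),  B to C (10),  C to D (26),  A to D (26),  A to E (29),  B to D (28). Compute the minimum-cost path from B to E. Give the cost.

24

Candidate routes:
B -> D -> C -> E: 28 + 26 + 14 = 68
B -> C -> D -> A -> E: 10 + 26 + 26 + 29 = 91
B -> C -> E: 10 + 14 = 24
B -> C -> D -> E: 10 + 26 + 11 = 47
B -> D -> A -> E: 28 + 26 + 29 = 83
B -> D -> E: 28 + 11 = 39
The minimum is 24.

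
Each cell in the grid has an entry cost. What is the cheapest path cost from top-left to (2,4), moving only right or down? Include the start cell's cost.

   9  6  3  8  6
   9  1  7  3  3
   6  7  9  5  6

Best path: r0c0 -> r0c1 -> r1c1 -> r1c2 -> r1c3 -> r1c4 -> r2c4
Cost: 9 + 6 + 1 + 7 + 3 + 3 + 6 = 35
For comparison, the top-then-right route costs 41.

35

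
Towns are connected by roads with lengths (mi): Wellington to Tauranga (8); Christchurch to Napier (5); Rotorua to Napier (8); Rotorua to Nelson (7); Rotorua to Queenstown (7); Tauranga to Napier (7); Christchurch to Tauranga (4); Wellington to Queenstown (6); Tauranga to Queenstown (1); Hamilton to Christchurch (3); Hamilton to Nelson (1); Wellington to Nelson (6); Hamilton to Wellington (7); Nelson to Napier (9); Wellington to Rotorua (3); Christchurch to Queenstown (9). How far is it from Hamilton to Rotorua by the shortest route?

Checking several routes:
Hamilton→Christchurch→Tauranga→Queenstown→Rotorua: 3 + 4 + 1 + 7 = 15
Hamilton→Wellington→Rotorua: 7 + 3 = 10
Hamilton→Nelson→Rotorua: 1 + 7 = 8
Hamilton→Nelson→Wellington→Rotorua: 1 + 6 + 3 = 10
Shortest: 8 mi.

8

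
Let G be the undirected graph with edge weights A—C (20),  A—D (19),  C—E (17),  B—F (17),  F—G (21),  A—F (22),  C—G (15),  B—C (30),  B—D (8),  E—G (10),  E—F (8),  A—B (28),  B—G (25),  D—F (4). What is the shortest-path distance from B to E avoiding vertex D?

A few of the B→E routes:
B→G→E: 25 + 10 = 35
B→C→E: 30 + 17 = 47
B→F→G→E: 17 + 21 + 10 = 48
B→F→E: 17 + 8 = 25
The minimum is 25.

25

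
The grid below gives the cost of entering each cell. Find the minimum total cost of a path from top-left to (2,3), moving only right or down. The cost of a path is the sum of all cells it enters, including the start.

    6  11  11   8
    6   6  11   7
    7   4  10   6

Cheapest: [0,0] -> [1,0] -> [1,1] -> [2,1] -> [2,2] -> [2,3]
  6 + 6 + 6 + 4 + 10 + 6 = 38
For comparison, the top-then-right route costs 49.

38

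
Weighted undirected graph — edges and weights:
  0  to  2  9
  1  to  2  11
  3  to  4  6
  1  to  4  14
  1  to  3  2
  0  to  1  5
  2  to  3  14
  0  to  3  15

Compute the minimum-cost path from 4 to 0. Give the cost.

Some routes from 4 to 0:
4→3→1→2→0: 6 + 2 + 11 + 9 = 28
4→3→0: 6 + 15 = 21
4→1→0: 14 + 5 = 19
4→3→1→0: 6 + 2 + 5 = 13
Shortest: 13.

13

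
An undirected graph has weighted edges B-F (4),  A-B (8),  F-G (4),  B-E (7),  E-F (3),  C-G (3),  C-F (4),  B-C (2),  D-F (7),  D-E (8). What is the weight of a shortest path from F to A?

A few of the F→A routes:
F → E → B → A: 3 + 7 + 8 = 18
F → C → B → A: 4 + 2 + 8 = 14
F → G → C → B → A: 4 + 3 + 2 + 8 = 17
F → B → A: 4 + 8 = 12
Best route has total 12.

12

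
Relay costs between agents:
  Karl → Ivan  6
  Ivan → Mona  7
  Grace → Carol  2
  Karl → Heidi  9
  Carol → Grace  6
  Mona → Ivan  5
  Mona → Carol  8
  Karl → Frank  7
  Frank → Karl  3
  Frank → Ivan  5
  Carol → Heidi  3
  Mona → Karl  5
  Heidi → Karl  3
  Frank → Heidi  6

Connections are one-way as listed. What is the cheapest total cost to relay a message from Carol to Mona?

Paths from Carol to Mona:
Carol→Heidi→Karl→Frank→Ivan→Mona: 3 + 3 + 7 + 5 + 7 = 25
Carol→Heidi→Karl→Ivan→Mona: 3 + 3 + 6 + 7 = 19
The minimum is 19.

19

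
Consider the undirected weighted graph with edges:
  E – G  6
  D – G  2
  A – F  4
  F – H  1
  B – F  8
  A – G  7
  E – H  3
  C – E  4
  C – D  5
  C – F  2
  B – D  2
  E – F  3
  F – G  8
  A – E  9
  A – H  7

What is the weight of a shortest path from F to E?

3

A few of the F→E routes:
F → E: 3
F → G → E: 8 + 6 = 14
F → A → E: 4 + 9 = 13
F → H → E: 1 + 3 = 4
F → A → H → E: 4 + 7 + 3 = 14
F → C → E: 2 + 4 = 6
The minimum is 3.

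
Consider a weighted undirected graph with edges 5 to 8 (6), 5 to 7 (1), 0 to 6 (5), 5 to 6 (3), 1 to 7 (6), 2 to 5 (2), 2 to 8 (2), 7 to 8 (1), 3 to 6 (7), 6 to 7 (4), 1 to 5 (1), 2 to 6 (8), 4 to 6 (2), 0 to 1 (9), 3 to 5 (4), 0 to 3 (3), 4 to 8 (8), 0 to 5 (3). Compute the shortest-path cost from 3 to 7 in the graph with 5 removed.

11

Some routes from 3 to 7 avoiding 5:
3 -> 6 -> 4 -> 8 -> 7: 7 + 2 + 8 + 1 = 18
3 -> 0 -> 6 -> 4 -> 8 -> 7: 3 + 5 + 2 + 8 + 1 = 19
3 -> 6 -> 7: 7 + 4 = 11
3 -> 0 -> 6 -> 7: 3 + 5 + 4 = 12
3 -> 6 -> 2 -> 8 -> 7: 7 + 8 + 2 + 1 = 18
3 -> 0 -> 1 -> 7: 3 + 9 + 6 = 18
The minimum is 11.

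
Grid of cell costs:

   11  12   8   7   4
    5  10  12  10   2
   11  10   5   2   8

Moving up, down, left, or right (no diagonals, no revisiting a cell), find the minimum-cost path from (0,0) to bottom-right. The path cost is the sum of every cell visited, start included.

51

Take (0,0)→(1,0)→(1,1)→(2,1)→(2,2)→(2,3)→(2,4) for a total of 11 + 5 + 10 + 10 + 5 + 2 + 8 = 51.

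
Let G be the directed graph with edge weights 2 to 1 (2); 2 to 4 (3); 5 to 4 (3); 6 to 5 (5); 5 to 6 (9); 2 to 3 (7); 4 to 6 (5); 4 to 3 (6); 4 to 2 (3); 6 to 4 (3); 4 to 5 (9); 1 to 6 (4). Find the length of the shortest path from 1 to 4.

Paths from 1 to 4:
1-6-4: 4 + 3 = 7
1-6-5-4: 4 + 5 + 3 = 12
The minimum is 7.

7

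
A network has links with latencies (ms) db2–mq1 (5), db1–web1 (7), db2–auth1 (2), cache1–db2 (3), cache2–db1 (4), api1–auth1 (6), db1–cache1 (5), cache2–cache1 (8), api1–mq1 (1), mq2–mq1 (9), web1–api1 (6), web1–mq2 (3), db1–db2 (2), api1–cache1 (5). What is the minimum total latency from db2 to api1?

A few of the db2→api1 routes:
db2 - db1 - cache1 - api1: 2 + 5 + 5 = 12
db2 - cache1 - api1: 3 + 5 = 8
db2 - auth1 - api1: 2 + 6 = 8
db2 - db1 - web1 - api1: 2 + 7 + 6 = 15
db2 - mq1 - api1: 5 + 1 = 6
Best route has total 6 ms.

6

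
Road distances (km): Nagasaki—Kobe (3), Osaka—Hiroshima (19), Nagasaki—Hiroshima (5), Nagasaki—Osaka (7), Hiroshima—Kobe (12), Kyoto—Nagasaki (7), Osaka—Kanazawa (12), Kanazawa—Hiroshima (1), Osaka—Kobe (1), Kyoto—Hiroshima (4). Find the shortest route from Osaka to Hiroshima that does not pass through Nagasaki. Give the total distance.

13

Paths from Osaka to Hiroshima avoiding Nagasaki:
Osaka → Kobe → Hiroshima: 1 + 12 = 13
Osaka → Kanazawa → Hiroshima: 12 + 1 = 13
Osaka → Hiroshima: 19
Shortest: 13 km.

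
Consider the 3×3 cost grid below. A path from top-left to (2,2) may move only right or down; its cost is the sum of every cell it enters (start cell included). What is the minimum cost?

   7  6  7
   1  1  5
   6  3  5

Best path: [0,0] → [1,0] → [1,1] → [2,1] → [2,2]
Cost: 7 + 1 + 1 + 3 + 5 = 17
For comparison, the top-then-right route costs 30.

17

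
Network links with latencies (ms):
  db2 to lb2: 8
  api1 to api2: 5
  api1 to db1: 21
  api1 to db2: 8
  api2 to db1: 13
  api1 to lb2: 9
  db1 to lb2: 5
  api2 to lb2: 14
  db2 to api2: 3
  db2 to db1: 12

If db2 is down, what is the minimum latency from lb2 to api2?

Some routes from lb2 to api2 avoiding db2:
lb2-api2: 14
lb2-api1-api2: 9 + 5 = 14
lb2-db1-api2: 5 + 13 = 18
The minimum is 14 ms.

14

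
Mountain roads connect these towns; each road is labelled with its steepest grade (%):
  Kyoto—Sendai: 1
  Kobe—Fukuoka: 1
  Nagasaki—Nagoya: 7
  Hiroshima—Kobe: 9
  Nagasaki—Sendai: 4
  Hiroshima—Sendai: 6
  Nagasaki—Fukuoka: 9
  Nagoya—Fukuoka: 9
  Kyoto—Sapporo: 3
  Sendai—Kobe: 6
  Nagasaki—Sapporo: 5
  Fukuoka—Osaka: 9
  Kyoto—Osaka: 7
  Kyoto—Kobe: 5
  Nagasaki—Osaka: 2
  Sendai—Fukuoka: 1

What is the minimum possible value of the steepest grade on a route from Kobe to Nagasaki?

Checking several routes:
Kobe - Fukuoka - Sendai - Kyoto - Sapporo - Nagasaki: max(1, 1, 1, 3, 5) = 5
Kobe - Kyoto - Sapporo - Nagasaki: max(5, 3, 5) = 5
Kobe - Fukuoka - Sendai - Nagasaki: max(1, 1, 4) = 4
Kobe - Sendai - Nagasaki: max(6, 4) = 6
Kobe - Sendai - Kyoto - Sapporo - Nagasaki: max(6, 1, 3, 5) = 6
Kobe - Kyoto - Sendai - Nagasaki: max(5, 1, 4) = 5
The minimum achievable maximum is 4%.

4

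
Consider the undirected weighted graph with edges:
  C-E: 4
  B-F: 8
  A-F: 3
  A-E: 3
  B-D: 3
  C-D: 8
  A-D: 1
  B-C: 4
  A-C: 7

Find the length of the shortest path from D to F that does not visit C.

4

Routes from D to F avoiding C:
D → A → F: 1 + 3 = 4
D → B → F: 3 + 8 = 11
Best route has total 4.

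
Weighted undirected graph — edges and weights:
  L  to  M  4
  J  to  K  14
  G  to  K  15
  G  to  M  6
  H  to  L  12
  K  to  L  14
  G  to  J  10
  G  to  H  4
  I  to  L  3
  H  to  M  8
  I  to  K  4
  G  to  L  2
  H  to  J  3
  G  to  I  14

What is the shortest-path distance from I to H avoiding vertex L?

Comparing a few candidate routes:
I-G-J-H: 14 + 10 + 3 = 27
I-K-G-H: 4 + 15 + 4 = 23
I-G-H: 14 + 4 = 18
I-G-M-H: 14 + 6 + 8 = 28
I-K-J-H: 4 + 14 + 3 = 21
The minimum is 18.

18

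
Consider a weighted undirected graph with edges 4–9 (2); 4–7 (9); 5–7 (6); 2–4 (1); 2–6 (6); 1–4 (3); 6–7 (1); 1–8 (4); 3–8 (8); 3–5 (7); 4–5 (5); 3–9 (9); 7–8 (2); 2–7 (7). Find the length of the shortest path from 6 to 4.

A few of the 6→4 routes:
6 → 7 → 8 → 1 → 4: 1 + 2 + 4 + 3 = 10
6 → 2 → 4: 6 + 1 = 7
6 → 7 → 2 → 4: 1 + 7 + 1 = 9
The minimum is 7.

7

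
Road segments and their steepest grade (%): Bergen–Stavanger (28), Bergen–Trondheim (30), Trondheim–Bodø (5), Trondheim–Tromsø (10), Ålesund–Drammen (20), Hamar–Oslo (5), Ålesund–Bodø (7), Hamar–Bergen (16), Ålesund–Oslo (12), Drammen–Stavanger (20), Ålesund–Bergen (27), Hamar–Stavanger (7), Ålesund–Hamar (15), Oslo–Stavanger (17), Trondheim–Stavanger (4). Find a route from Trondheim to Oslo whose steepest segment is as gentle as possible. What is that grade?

7

Some routes from Trondheim to Oslo:
Trondheim -> Bodø -> Ålesund -> Hamar -> Stavanger -> Oslo: max(5, 7, 15, 7, 17) = 17
Trondheim -> Stavanger -> Hamar -> Oslo: max(4, 7, 5) = 7
Trondheim -> Bodø -> Ålesund -> Hamar -> Oslo: max(5, 7, 15, 5) = 15
Trondheim -> Stavanger -> Hamar -> Ålesund -> Oslo: max(4, 7, 15, 12) = 15
Trondheim -> Bodø -> Ålesund -> Oslo: max(5, 7, 12) = 12
Smallest bottleneck: 7%.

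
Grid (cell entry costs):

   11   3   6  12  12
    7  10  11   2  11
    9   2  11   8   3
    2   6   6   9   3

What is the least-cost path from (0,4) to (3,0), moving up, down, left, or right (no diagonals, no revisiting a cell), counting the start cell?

Best path: [0,4] [1,4] [2,4] [3,4] [3,3] [3,2] [3,1] [3,0]
Cost: 12 + 11 + 3 + 3 + 9 + 6 + 6 + 2 = 52

52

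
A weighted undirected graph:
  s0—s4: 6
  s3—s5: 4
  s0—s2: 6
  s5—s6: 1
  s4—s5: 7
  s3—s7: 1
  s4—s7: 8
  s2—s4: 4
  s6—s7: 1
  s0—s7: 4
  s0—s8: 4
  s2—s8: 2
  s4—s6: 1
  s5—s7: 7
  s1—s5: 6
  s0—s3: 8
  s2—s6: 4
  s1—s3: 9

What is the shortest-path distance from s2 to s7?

5

Comparing a few candidate routes:
s2 → s0 → s7: 6 + 4 = 10
s2 → s4 → s6 → s7: 4 + 1 + 1 = 6
s2 → s6 → s7: 4 + 1 = 5
The minimum is 5.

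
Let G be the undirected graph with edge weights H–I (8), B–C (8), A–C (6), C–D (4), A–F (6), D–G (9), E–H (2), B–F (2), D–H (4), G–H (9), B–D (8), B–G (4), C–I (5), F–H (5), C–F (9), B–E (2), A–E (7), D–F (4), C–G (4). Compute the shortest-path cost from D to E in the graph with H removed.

Checking several routes:
D → B → E: 8 + 2 = 10
D → F → B → E: 4 + 2 + 2 = 8
D → C → G → B → E: 4 + 4 + 4 + 2 = 14
Best route has total 8.

8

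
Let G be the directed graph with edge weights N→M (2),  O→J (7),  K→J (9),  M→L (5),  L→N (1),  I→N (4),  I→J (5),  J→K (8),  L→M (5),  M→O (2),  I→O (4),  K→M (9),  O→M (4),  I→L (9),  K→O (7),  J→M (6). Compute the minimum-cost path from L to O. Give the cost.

5

Paths from L to O:
L → N → M → O: 1 + 2 + 2 = 5
L → M → O: 5 + 2 = 7
Best route has total 5.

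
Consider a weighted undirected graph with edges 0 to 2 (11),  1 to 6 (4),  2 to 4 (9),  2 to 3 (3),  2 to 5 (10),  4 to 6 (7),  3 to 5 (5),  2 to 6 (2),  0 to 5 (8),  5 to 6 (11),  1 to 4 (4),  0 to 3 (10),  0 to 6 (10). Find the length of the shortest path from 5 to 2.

A few of the 5→2 routes:
5 -> 2: 10
5 -> 6 -> 2: 11 + 2 = 13
5 -> 3 -> 2: 5 + 3 = 8
Shortest: 8.

8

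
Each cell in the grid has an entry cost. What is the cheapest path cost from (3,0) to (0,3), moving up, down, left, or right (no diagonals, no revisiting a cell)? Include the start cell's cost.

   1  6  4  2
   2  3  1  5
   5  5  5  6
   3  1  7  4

Path r3c0 -> r3c1 -> r2c1 -> r1c1 -> r1c2 -> r0c2 -> r0c3: 3 + 1 + 5 + 3 + 1 + 4 + 2 = 19.

19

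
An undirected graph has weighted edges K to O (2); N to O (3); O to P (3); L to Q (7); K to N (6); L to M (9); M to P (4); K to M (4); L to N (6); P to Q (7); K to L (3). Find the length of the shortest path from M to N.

Some routes from M to N:
M → P → O → N: 4 + 3 + 3 = 10
M → K → O → N: 4 + 2 + 3 = 9
M → K → N: 4 + 6 = 10
Shortest: 9.

9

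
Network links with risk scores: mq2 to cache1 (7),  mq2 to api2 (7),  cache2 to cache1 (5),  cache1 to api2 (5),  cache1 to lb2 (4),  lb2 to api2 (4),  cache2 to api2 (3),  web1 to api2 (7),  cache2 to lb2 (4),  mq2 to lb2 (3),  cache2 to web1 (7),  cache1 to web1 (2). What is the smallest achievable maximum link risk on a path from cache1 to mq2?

Some routes from cache1 to mq2:
cache1 -> lb2 -> mq2: max(4, 3) = 4
cache1 -> cache2 -> lb2 -> mq2: max(5, 4, 3) = 5
cache1 -> cache2 -> api2 -> lb2 -> mq2: max(5, 3, 4, 3) = 5
Best route has worst link 4.

4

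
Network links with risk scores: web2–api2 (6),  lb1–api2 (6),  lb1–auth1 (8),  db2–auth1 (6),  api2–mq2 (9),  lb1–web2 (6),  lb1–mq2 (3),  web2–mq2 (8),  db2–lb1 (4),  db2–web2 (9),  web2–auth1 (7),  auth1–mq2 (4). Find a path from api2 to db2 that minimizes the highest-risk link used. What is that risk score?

Comparing a few candidate routes:
api2 → web2 → lb1 → mq2 → auth1 → db2: max(6, 6, 3, 4, 6) = 6
api2 → lb1 → db2: max(6, 4) = 6
api2 → lb1 → mq2 → auth1 → db2: max(6, 3, 4, 6) = 6
api2 → web2 → auth1 → mq2 → lb1 → db2: max(6, 7, 4, 3, 4) = 7
api2 → web2 → lb1 → db2: max(6, 6, 4) = 6
api2 → web2 → auth1 → db2: max(6, 7, 6) = 7
Best route has worst link 6.

6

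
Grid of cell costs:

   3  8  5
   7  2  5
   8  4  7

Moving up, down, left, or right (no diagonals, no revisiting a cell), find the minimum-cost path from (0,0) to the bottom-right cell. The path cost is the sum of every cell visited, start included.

One optimal route is r0c0 → r1c0 → r1c1 → r2c1 → r2c2.
Its cost is 3 + 7 + 2 + 4 + 7 = 23.

23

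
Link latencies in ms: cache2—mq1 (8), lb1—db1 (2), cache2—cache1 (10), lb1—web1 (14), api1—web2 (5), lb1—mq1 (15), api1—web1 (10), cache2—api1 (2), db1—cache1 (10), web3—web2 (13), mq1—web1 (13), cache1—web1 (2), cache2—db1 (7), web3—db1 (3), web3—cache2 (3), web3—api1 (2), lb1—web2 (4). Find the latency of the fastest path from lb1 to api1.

Checking several routes:
lb1 - db1 - cache2 - api1: 2 + 7 + 2 = 11
lb1 - web2 - api1: 4 + 5 = 9
lb1 - web2 - web3 - api1: 4 + 13 + 2 = 19
lb1 - db1 - web3 - api1: 2 + 3 + 2 = 7
lb1 - db1 - web3 - cache2 - api1: 2 + 3 + 3 + 2 = 10
lb1 - db1 - cache2 - web3 - api1: 2 + 7 + 3 + 2 = 14
Shortest: 7 ms.

7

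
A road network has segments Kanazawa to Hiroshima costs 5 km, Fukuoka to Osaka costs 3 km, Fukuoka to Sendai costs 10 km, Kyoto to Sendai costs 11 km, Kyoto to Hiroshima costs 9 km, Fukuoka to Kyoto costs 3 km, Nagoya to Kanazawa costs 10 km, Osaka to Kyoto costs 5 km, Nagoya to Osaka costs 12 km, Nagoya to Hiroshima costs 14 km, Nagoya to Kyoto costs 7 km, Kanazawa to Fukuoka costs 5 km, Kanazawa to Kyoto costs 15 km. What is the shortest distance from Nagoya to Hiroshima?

A few of the Nagoya→Hiroshima routes:
Nagoya → Osaka → Fukuoka → Kanazawa → Hiroshima: 12 + 3 + 5 + 5 = 25
Nagoya → Kanazawa → Hiroshima: 10 + 5 = 15
Nagoya → Kyoto → Hiroshima: 7 + 9 = 16
Nagoya → Kyoto → Osaka → Fukuoka → Kanazawa → Hiroshima: 7 + 5 + 3 + 5 + 5 = 25
Nagoya → Hiroshima: 14
Nagoya → Kyoto → Fukuoka → Kanazawa → Hiroshima: 7 + 3 + 5 + 5 = 20
Best route has total 14 km.

14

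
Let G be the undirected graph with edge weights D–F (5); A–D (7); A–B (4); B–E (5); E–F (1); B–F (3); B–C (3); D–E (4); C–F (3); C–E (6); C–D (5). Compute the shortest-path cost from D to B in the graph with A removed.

Checking several routes:
D → E → B: 4 + 5 = 9
D → C → F → B: 5 + 3 + 3 = 11
D → C → B: 5 + 3 = 8
D → E → F → B: 4 + 1 + 3 = 8
D → F → B: 5 + 3 = 8
D → F → C → B: 5 + 3 + 3 = 11
Shortest: 8.

8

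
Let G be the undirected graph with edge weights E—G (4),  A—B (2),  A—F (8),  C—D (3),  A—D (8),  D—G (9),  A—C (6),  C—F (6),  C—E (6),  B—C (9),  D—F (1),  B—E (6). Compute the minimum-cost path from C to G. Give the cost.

A few of the C→G routes:
C - D - G: 3 + 9 = 12
C - F - D - G: 6 + 1 + 9 = 16
C - A - B - E - G: 6 + 2 + 6 + 4 = 18
C - E - G: 6 + 4 = 10
Shortest: 10.

10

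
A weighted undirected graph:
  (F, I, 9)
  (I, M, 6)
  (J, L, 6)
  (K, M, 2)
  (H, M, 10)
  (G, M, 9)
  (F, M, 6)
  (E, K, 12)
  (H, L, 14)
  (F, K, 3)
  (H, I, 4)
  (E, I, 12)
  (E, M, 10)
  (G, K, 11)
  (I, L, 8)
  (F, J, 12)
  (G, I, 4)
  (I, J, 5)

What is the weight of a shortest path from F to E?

Some routes from F to E:
F→K→M→I→E: 3 + 2 + 6 + 12 = 23
F→M→E: 6 + 10 = 16
F→K→M→E: 3 + 2 + 10 = 15
F→M→K→E: 6 + 2 + 12 = 20
F→I→E: 9 + 12 = 21
F→K→E: 3 + 12 = 15
Best route has total 15.

15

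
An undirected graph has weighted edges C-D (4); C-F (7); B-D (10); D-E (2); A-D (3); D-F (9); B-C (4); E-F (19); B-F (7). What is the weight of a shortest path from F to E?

11

Some routes from F to E:
F -> D -> E: 9 + 2 = 11
F -> B -> C -> D -> E: 7 + 4 + 4 + 2 = 17
F -> E: 19
F -> C -> D -> E: 7 + 4 + 2 = 13
The minimum is 11.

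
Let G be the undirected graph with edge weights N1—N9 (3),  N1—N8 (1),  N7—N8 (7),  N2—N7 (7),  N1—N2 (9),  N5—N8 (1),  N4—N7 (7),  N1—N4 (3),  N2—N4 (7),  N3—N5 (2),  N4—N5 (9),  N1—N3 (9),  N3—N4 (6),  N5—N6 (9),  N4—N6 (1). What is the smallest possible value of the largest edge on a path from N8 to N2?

7

Some routes from N8 to N2:
N8-N7-N4-N2: max(7, 7, 7) = 7
N8-N7-N2: max(7, 7) = 7
N8-N1-N4-N2: max(1, 3, 7) = 7
N8-N1-N4-N7-N2: max(1, 3, 7, 7) = 7
Smallest bottleneck: 7.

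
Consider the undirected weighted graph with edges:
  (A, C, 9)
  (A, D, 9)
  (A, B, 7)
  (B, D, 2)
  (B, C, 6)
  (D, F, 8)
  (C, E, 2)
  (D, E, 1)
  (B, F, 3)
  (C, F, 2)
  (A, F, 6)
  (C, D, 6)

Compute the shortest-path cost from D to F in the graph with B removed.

5

Checking several routes:
D-F: 8
D-A-F: 9 + 6 = 15
D-E-C-F: 1 + 2 + 2 = 5
D-C-F: 6 + 2 = 8
D-A-C-F: 9 + 9 + 2 = 20
D-E-C-A-F: 1 + 2 + 9 + 6 = 18
Best route has total 5.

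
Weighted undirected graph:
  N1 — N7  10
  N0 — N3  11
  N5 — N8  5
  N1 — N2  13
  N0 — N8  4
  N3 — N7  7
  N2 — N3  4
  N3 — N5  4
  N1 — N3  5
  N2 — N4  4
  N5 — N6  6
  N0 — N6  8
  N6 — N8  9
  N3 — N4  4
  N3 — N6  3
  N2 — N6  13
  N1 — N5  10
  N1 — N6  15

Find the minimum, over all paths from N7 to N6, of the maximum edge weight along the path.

7

A few of the N7→N6 routes:
N7→N3→N5→N6: max(7, 4, 6) = 7
N7→N3→N6: max(7, 3) = 7
N7→N3→N5→N8→N6: max(7, 4, 5, 9) = 9
N7→N3→N5→N8→N0→N6: max(7, 4, 5, 4, 8) = 8
Best route has worst link 7.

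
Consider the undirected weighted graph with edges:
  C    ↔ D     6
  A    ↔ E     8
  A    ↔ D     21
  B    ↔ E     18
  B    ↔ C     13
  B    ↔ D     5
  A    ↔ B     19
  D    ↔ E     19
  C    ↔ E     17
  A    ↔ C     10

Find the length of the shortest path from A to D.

Some routes from A to D:
A -> E -> C -> D: 8 + 17 + 6 = 31
A -> C -> B -> D: 10 + 13 + 5 = 28
A -> E -> D: 8 + 19 = 27
A -> C -> D: 10 + 6 = 16
A -> D: 21
A -> B -> D: 19 + 5 = 24
The minimum is 16.

16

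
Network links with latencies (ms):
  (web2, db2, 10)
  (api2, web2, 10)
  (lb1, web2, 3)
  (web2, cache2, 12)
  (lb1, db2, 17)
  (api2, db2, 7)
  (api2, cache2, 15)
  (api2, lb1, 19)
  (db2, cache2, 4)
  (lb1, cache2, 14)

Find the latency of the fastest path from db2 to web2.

10

Some routes from db2 to web2:
db2→cache2→lb1→web2: 4 + 14 + 3 = 21
db2→cache2→web2: 4 + 12 = 16
db2→lb1→web2: 17 + 3 = 20
db2→cache2→api2→web2: 4 + 15 + 10 = 29
db2→web2: 10
db2→api2→web2: 7 + 10 = 17
Best route has total 10 ms.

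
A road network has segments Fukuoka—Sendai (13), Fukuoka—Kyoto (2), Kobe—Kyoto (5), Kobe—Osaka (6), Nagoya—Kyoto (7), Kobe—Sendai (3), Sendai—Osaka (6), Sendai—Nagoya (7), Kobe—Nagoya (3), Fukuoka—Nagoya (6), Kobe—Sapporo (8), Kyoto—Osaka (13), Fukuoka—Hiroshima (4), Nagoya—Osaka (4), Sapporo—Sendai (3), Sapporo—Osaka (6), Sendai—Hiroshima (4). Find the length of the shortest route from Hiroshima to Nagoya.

Comparing a few candidate routes:
Hiroshima → Fukuoka → Nagoya: 4 + 6 = 10
Hiroshima → Sendai → Nagoya: 4 + 7 = 11
Hiroshima → Sendai → Kobe → Nagoya: 4 + 3 + 3 = 10
Hiroshima → Fukuoka → Kyoto → Nagoya: 4 + 2 + 7 = 13
Hiroshima → Sendai → Osaka → Nagoya: 4 + 6 + 4 = 14
The minimum is 10 km.

10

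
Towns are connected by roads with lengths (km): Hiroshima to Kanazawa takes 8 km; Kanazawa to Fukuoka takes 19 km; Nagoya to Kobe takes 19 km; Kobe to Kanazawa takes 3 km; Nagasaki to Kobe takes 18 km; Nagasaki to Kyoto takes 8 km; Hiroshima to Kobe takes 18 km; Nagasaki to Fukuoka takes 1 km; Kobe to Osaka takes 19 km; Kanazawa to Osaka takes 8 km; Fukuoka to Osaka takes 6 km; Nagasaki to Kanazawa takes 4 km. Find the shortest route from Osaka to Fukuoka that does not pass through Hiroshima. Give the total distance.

6

Some routes from Osaka to Fukuoka avoiding Hiroshima:
Osaka → Kanazawa → Fukuoka: 8 + 19 = 27
Osaka → Kobe → Kanazawa → Nagasaki → Fukuoka: 19 + 3 + 4 + 1 = 27
Osaka → Kanazawa → Nagasaki → Fukuoka: 8 + 4 + 1 = 13
Osaka → Fukuoka: 6
Osaka → Kanazawa → Kobe → Nagasaki → Fukuoka: 8 + 3 + 18 + 1 = 30
Best route has total 6 km.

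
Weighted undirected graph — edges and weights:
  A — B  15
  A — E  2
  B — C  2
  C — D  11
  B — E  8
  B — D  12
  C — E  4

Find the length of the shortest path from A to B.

8

Paths from A to B:
A → E → B: 2 + 8 = 10
A → E → C → D → B: 2 + 4 + 11 + 12 = 29
A → B: 15
A → E → C → B: 2 + 4 + 2 = 8
Best route has total 8.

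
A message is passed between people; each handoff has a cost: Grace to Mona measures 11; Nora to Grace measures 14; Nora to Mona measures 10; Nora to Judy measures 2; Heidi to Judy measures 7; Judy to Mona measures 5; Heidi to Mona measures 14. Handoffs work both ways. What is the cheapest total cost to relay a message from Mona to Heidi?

Comparing a few candidate routes:
Mona - Heidi: 14
Mona - Judy - Heidi: 5 + 7 = 12
Mona - Nora - Judy - Heidi: 10 + 2 + 7 = 19
The minimum is 12.

12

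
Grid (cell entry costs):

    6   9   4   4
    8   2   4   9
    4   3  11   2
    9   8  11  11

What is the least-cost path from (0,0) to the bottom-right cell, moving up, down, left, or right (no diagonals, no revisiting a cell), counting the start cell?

Take (0,0)→(1,0)→(1,1)→(1,2)→(1,3)→(2,3)→(3,3) for a total of 6 + 8 + 2 + 4 + 9 + 2 + 11 = 42.

42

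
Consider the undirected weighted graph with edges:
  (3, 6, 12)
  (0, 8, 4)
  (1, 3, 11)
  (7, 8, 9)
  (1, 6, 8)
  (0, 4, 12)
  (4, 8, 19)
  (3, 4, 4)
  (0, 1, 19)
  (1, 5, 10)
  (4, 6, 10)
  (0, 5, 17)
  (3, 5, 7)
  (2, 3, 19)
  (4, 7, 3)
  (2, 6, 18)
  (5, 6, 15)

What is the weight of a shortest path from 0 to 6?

22

Checking several routes:
0 → 1 → 6: 19 + 8 = 27
0 → 8 → 7 → 4 → 6: 4 + 9 + 3 + 10 = 26
0 → 4 → 6: 12 + 10 = 22
0 → 5 → 6: 17 + 15 = 32
0 → 4 → 3 → 6: 12 + 4 + 12 = 28
Shortest: 22.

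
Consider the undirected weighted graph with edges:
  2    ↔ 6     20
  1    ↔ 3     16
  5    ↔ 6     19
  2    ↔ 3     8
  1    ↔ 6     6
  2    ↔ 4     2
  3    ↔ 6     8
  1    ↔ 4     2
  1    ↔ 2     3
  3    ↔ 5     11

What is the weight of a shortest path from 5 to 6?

A few of the 5→6 routes:
5-3-6: 11 + 8 = 19
5-6: 19
5-3-2-1-6: 11 + 8 + 3 + 6 = 28
5-3-1-6: 11 + 16 + 6 = 33
5-3-2-4-1-6: 11 + 8 + 2 + 2 + 6 = 29
Shortest: 19.

19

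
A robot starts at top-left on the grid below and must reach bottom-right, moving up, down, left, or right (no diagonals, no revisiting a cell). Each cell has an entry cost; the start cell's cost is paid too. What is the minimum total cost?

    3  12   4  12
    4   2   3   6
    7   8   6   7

25

Take (0,0) -> (1,0) -> (1,1) -> (1,2) -> (1,3) -> (2,3) for a total of 3 + 4 + 2 + 3 + 6 + 7 = 25.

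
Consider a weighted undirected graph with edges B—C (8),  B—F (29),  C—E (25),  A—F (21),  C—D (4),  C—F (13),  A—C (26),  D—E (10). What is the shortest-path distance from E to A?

40

Comparing a few candidate routes:
E -> D -> C -> F -> A: 10 + 4 + 13 + 21 = 48
E -> D -> C -> A: 10 + 4 + 26 = 40
E -> D -> C -> B -> F -> A: 10 + 4 + 8 + 29 + 21 = 72
E -> C -> F -> A: 25 + 13 + 21 = 59
E -> C -> A: 25 + 26 = 51
Best route has total 40.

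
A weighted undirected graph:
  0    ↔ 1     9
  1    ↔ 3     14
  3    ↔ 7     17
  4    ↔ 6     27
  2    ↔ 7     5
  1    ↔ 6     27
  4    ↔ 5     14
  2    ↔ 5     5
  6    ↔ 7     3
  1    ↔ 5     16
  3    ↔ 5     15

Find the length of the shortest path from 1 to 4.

Checking several routes:
1 → 5 → 4: 16 + 14 = 30
1 → 3 → 5 → 4: 14 + 15 + 14 = 43
1 → 6 → 4: 27 + 27 = 54
The minimum is 30.

30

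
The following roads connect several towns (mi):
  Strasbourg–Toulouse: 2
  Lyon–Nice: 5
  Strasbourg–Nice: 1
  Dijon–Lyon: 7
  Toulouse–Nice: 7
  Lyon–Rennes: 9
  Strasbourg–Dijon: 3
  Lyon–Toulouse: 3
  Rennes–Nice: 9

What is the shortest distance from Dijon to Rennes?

A few of the Dijon→Rennes routes:
Dijon-Lyon-Rennes: 7 + 9 = 16
Dijon-Strasbourg-Nice-Rennes: 3 + 1 + 9 = 13
Dijon-Strasbourg-Toulouse-Lyon-Rennes: 3 + 2 + 3 + 9 = 17
The minimum is 13 mi.

13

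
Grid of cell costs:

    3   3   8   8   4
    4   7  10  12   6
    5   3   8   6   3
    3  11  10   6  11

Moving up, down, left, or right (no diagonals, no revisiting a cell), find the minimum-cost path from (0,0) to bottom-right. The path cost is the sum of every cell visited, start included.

One optimal route is r0c0→r1c0→r2c0→r2c1→r2c2→r2c3→r2c4→r3c4.
Its cost is 3 + 4 + 5 + 3 + 8 + 6 + 3 + 11 = 43.

43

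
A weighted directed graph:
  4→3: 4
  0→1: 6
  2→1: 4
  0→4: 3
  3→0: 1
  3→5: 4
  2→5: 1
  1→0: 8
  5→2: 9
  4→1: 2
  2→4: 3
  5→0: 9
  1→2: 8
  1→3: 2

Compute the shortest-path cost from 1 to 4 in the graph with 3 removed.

Paths from 1 to 4 avoiding 3:
1 -> 2 -> 5 -> 0 -> 4: 8 + 1 + 9 + 3 = 21
1 -> 0 -> 4: 8 + 3 = 11
1 -> 2 -> 4: 8 + 3 = 11
Best route has total 11.

11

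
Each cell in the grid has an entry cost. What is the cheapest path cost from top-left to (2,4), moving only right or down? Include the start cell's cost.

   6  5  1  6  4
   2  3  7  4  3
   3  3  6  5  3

28

Cheapest: [0,0]→[0,1]→[0,2]→[0,3]→[0,4]→[1,4]→[2,4]
  6 + 5 + 1 + 6 + 4 + 3 + 3 = 28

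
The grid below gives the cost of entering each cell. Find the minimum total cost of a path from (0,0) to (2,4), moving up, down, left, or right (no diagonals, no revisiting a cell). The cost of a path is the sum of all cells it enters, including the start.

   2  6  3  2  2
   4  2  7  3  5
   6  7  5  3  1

Path (0,0) (0,1) (0,2) (0,3) (1,3) (2,3) (2,4): 2 + 6 + 3 + 2 + 3 + 3 + 1 = 20.

20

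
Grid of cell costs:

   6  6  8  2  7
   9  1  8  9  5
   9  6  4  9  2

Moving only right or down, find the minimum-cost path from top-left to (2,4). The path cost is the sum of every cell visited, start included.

Cheapest: (0,0) → (0,1) → (1,1) → (2,1) → (2,2) → (2,3) → (2,4)
  6 + 6 + 1 + 6 + 4 + 9 + 2 = 34
For comparison, the top-then-right route costs 36.

34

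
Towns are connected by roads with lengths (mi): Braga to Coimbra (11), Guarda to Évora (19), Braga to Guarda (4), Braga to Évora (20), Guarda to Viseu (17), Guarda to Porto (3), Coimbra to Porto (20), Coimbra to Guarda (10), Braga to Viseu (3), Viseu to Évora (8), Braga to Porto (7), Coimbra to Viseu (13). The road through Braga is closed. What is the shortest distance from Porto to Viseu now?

Paths from Porto to Viseu avoiding Braga:
Porto -> Guarda -> Viseu: 3 + 17 = 20
Porto -> Coimbra -> Viseu: 20 + 13 = 33
Porto -> Guarda -> Évora -> Viseu: 3 + 19 + 8 = 30
Porto -> Guarda -> Coimbra -> Viseu: 3 + 10 + 13 = 26
Porto -> Coimbra -> Guarda -> Viseu: 20 + 10 + 17 = 47
Porto -> Coimbra -> Guarda -> Évora -> Viseu: 20 + 10 + 19 + 8 = 57
Best route has total 20 mi.

20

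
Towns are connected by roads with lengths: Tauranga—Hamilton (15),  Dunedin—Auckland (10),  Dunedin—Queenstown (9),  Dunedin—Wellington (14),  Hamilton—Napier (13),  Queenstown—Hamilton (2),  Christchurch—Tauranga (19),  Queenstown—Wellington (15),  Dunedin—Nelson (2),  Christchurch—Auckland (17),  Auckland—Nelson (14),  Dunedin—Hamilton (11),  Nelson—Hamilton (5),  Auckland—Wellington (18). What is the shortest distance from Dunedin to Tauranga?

22

Some routes from Dunedin to Tauranga:
Dunedin - Hamilton - Tauranga: 11 + 15 = 26
Dunedin - Nelson - Hamilton - Tauranga: 2 + 5 + 15 = 22
Dunedin - Queenstown - Hamilton - Tauranga: 9 + 2 + 15 = 26
The minimum is 22.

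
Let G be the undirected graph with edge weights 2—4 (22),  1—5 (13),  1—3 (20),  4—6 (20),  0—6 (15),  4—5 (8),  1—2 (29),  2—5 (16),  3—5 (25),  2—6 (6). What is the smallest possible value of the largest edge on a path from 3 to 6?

Some routes from 3 to 6:
3-5-4-2-6: max(25, 8, 22, 6) = 25
3-1-5-4-6: max(20, 13, 8, 20) = 20
3-1-5-2-4-6: max(20, 13, 16, 22, 20) = 22
3-5-4-6: max(25, 8, 20) = 25
3-1-5-4-2-6: max(20, 13, 8, 22, 6) = 22
3-1-5-2-6: max(20, 13, 16, 6) = 20
Best route has worst link 20.

20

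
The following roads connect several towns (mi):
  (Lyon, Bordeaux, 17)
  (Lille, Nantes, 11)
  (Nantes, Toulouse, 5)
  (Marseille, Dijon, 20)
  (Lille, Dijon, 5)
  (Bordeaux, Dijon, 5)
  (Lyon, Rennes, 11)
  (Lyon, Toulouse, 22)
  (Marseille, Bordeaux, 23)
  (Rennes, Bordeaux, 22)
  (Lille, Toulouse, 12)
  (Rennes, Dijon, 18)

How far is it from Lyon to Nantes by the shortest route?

Some routes from Lyon to Nantes:
Lyon - Bordeaux - Dijon - Lille - Nantes: 17 + 5 + 5 + 11 = 38
Lyon - Bordeaux - Dijon - Lille - Toulouse - Nantes: 17 + 5 + 5 + 12 + 5 = 44
Lyon - Toulouse - Nantes: 22 + 5 = 27
Shortest: 27 mi.

27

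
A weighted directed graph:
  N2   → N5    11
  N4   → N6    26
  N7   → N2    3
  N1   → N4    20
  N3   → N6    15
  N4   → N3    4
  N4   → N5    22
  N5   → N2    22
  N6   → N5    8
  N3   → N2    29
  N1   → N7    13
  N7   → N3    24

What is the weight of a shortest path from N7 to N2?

Routes from N7 to N2:
N7→N3→N2: 24 + 29 = 53
N7→N3→N6→N5→N2: 24 + 15 + 8 + 22 = 69
N7→N2: 3
Shortest: 3.

3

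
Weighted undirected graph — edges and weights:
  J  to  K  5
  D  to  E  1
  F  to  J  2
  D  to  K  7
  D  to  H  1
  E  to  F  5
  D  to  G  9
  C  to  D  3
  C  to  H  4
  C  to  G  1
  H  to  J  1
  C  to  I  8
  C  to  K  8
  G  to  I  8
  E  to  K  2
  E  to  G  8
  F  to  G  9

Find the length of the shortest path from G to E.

5

Checking several routes:
G-C-D-K-E: 1 + 3 + 7 + 2 = 13
G-E: 8
G-C-H-D-E: 1 + 4 + 1 + 1 = 7
G-C-D-E: 1 + 3 + 1 = 5
G-C-K-E: 1 + 8 + 2 = 11
G-D-E: 9 + 1 = 10
The minimum is 5.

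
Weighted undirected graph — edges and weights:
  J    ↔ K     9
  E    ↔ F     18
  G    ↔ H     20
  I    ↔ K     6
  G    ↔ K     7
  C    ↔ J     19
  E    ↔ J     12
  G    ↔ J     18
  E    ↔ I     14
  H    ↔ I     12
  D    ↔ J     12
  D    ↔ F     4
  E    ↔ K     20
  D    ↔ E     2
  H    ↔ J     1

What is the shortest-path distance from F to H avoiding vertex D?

Comparing a few candidate routes:
F-E-J-H: 18 + 12 + 1 = 31
F-E-I-H: 18 + 14 + 12 = 44
F-E-I-K-J-H: 18 + 14 + 6 + 9 + 1 = 48
F-E-K-J-H: 18 + 20 + 9 + 1 = 48
Best route has total 31.

31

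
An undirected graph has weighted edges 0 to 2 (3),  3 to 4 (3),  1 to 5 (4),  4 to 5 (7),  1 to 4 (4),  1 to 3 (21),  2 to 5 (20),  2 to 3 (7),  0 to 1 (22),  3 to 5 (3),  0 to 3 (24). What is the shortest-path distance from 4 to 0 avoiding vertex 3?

26

Candidate routes:
4→5→1→0: 7 + 4 + 22 = 33
4→1→0: 4 + 22 = 26
4→5→2→0: 7 + 20 + 3 = 30
4→1→5→2→0: 4 + 4 + 20 + 3 = 31
Best route has total 26.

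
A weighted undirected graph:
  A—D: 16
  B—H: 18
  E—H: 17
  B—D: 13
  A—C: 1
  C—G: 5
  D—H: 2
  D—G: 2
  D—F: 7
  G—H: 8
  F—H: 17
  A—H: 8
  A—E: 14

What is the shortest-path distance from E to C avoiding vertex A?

Routes from E to C avoiding A:
E - H - G - C: 17 + 8 + 5 = 30
E - H - B - D - G - C: 17 + 18 + 13 + 2 + 5 = 55
E - H - F - D - G - C: 17 + 17 + 7 + 2 + 5 = 48
E - H - D - G - C: 17 + 2 + 2 + 5 = 26
Best route has total 26.

26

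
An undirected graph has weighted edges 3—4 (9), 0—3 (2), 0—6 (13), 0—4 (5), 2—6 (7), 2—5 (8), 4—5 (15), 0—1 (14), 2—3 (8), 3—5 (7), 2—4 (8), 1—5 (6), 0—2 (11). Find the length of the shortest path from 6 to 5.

A few of the 6→5 routes:
6→2→5: 7 + 8 = 15
6→0→3→5: 13 + 2 + 7 = 22
6→2→0→3→5: 7 + 11 + 2 + 7 = 27
6→2→3→5: 7 + 8 + 7 = 22
Best route has total 15.

15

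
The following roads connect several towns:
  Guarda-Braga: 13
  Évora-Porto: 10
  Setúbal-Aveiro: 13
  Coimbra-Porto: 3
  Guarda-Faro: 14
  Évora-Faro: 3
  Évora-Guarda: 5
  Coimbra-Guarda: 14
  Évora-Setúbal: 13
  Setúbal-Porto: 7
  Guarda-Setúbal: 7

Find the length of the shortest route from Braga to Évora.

18

Some routes from Braga to Évora:
Braga → Guarda → Setúbal → Évora: 13 + 7 + 13 = 33
Braga → Guarda → Évora: 13 + 5 = 18
Braga → Guarda → Faro → Évora: 13 + 14 + 3 = 30
Braga → Guarda → Coimbra → Porto → Évora: 13 + 14 + 3 + 10 = 40
Braga → Guarda → Setúbal → Porto → Évora: 13 + 7 + 7 + 10 = 37
Best route has total 18.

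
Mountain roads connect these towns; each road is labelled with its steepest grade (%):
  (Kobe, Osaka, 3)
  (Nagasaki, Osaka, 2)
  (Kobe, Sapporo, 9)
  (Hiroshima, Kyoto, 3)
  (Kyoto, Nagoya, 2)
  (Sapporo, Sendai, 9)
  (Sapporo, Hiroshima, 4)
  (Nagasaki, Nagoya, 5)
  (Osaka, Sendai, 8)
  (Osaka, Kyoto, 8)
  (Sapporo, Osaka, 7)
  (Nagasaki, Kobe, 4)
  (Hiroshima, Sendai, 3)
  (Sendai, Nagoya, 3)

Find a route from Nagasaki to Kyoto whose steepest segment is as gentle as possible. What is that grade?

Checking several routes:
Nagasaki - Osaka - Sapporo - Hiroshima - Kyoto: max(2, 7, 4, 3) = 7
Nagasaki - Kobe - Osaka - Sapporo - Hiroshima - Kyoto: max(4, 3, 7, 4, 3) = 7
Nagasaki - Kobe - Osaka - Sapporo - Hiroshima - Sendai - Nagoya - Kyoto: max(4, 3, 7, 4, 3, 3, 2) = 7
Nagasaki - Nagoya - Kyoto: max(5, 2) = 5
Nagasaki - Nagoya - Sendai - Hiroshima - Kyoto: max(5, 3, 3, 3) = 5
Nagasaki - Osaka - Sapporo - Hiroshima - Sendai - Nagoya - Kyoto: max(2, 7, 4, 3, 3, 2) = 7
Smallest bottleneck: 5%.

5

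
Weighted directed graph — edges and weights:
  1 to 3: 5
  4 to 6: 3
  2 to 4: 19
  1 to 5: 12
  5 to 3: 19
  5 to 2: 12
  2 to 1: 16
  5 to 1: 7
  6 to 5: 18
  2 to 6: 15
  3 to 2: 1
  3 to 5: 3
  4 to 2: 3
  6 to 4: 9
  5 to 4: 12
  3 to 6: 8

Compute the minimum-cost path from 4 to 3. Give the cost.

Checking several routes:
4→2→1→3: 3 + 16 + 5 = 24
4→6→5→1→3: 3 + 18 + 7 + 5 = 33
4→6→5→3: 3 + 18 + 19 = 40
Shortest: 24.

24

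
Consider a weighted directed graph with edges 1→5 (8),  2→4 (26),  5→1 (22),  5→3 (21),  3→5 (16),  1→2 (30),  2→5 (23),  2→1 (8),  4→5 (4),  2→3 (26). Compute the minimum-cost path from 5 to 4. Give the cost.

78

Candidate routes:
5 - 1 - 2 - 4: 22 + 30 + 26 = 78
The minimum is 78.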